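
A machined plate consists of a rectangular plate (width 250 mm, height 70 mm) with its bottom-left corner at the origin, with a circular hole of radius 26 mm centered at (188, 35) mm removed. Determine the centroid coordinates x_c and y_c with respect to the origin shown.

x_c = 116.30 mm, y_c = 35.00 mm

Part | A | x̄ᵢ | ȳᵢ | A·x̄ᵢ | A·ȳᵢ
plate | 17500.00 | 125.00 | 35.00 | 2187500.00 | 612500.00
hole | -2123.72 | 188.00 | 35.00 | -399258.73 | -74330.08
Σ | 15376.28 |  |  | 1788241.27 | 538169.92
x_c = 1788241.27 / 15376.28 = 116.30 mm
y_c = 538169.92 / 15376.28 = 35.00 mm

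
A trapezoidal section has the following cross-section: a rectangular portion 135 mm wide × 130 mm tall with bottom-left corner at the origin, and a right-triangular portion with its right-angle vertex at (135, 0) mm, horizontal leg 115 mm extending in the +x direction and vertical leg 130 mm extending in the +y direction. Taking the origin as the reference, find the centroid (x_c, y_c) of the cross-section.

rectangular portion: A = 135 × 130 = 17550.00, centroid at (67.50, 65.00).
triangular portion: A = ½·115·130 = 7475.00, centroid at (173.33, 43.33).
ΣA = 25025.00 mm², ΣAx_c = 2480291.67 mm³, ΣAy_c = 1464666.67 mm³.
x_c = 2480291.67/25025.00 = 99.11 mm; y_c = 1464666.67/25025.00 = 58.53 mm.

x_c = 99.11 mm, y_c = 58.53 mm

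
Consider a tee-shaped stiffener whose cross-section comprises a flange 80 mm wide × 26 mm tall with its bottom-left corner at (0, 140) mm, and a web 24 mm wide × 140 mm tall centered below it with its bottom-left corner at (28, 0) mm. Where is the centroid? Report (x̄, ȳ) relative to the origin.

x̄ = 40.00 mm, ȳ = 101.74 mm

web: A = 24 × 140 = 3360.00, centroid at (40.00, 70.00).
flange: A = 80 × 26 = 2080.00, centroid at (40.00, 153.00).
ΣA = 5440.00 mm², ΣAx̄ = 217600.00 mm³, ΣAȳ = 553440.00 mm³.
x̄ = 217600.00/5440.00 = 40.00 mm; ȳ = 553440.00/5440.00 = 101.74 mm.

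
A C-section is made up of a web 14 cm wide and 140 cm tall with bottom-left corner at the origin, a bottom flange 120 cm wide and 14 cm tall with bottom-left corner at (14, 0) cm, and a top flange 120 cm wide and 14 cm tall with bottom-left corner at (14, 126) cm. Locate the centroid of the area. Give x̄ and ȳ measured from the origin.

x̄ = 49.32 cm, ȳ = 70.00 cm

web: A = 14 × 140 = 1960.00, centroid at (7.00, 70.00).
bottom flange: A = 120 × 14 = 1680.00, centroid at (74.00, 7.00).
top flange: A = 120 × 14 = 1680.00, centroid at (74.00, 133.00).
ΣA = 5320.00 cm², ΣAx̄ = 262360.00 cm³, ΣAȳ = 372400.00 cm³.
x̄ = 262360.00/5320.00 = 49.32 cm; ȳ = 372400.00/5320.00 = 70.00 cm.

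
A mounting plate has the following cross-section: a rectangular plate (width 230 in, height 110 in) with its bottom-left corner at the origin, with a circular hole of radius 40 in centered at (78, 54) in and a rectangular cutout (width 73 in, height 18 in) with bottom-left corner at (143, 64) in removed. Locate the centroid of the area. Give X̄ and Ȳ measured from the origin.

Part | A | x̄ᵢ | ȳᵢ | A·x̄ᵢ | A·ȳᵢ
plate | 25300.00 | 115.00 | 55.00 | 2909500.00 | 1391500.00
hole 1 | -5026.55 | 78.00 | 54.00 | -392070.76 | -271433.61
hole 2 | -1314.00 | 179.50 | 73.00 | -235863.00 | -95922.00
Σ | 18959.45 |  |  | 2281566.24 | 1024144.39
X̄ = 2281566.24 / 18959.45 = 120.34 in
Ȳ = 1024144.39 / 18959.45 = 54.02 in

X̄ = 120.34 in, Ȳ = 54.02 in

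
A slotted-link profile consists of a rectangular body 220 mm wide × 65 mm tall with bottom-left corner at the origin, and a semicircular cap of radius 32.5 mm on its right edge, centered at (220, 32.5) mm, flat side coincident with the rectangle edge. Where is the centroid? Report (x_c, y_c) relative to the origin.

rectangular body: A = 220 × 65 = 14300.00, centroid at (110.00, 32.50).
semicircular end: A = ½π·32.5² = 1659.15, centroid at (233.79, 32.50).
ΣA = 15959.15 mm²
ΣAx_c = (14300.00)(110.00) + (1659.15)(233.79) = 1960899.21 mm³
ΣAy_c = (14300.00)(32.50) + (1659.15)(32.50) = 518672.49 mm³
x_c = 1960899.21 / 15959.15 = 122.87 mm
y_c = 518672.49 / 15959.15 = 32.50 mm

x_c = 122.87 mm, y_c = 32.50 mm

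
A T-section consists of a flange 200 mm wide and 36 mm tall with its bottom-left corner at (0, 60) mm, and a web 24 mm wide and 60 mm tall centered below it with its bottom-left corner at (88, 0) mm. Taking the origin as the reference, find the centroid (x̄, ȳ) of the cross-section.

web: A = 24 × 60 = 1440.00, centroid at (100.00, 30.00).
flange: A = 200 × 36 = 7200.00, centroid at (100.00, 78.00).
ΣA = 8640.00 mm², ΣAx̄ = 864000.00 mm³, ΣAȳ = 604800.00 mm³.
x̄ = 864000.00/8640.00 = 100.00 mm; ȳ = 604800.00/8640.00 = 70.00 mm.

x̄ = 100.00 mm, ȳ = 70.00 mm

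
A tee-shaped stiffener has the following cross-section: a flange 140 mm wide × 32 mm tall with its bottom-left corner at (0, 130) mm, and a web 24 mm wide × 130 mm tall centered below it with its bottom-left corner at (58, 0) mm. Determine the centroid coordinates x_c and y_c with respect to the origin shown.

web: A = 24 × 130 = 3120.00, centroid at (70.00, 65.00).
flange: A = 140 × 32 = 4480.00, centroid at (70.00, 146.00).
ΣA = 7600.00 mm², ΣAx_c = 532000.00 mm³, ΣAy_c = 856880.00 mm³.
x_c = 532000.00/7600.00 = 70.00 mm; y_c = 856880.00/7600.00 = 112.75 mm.

x_c = 70.00 mm, y_c = 112.75 mm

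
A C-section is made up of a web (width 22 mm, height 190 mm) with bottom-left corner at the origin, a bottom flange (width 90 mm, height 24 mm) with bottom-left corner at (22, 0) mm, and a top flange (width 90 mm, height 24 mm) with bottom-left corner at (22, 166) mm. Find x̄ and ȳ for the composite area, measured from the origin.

Part | A | x̄ᵢ | ȳᵢ | A·x̄ᵢ | A·ȳᵢ
web | 4180.00 | 11.00 | 95.00 | 45980.00 | 397100.00
bottom flange | 2160.00 | 67.00 | 12.00 | 144720.00 | 25920.00
top flange | 2160.00 | 67.00 | 178.00 | 144720.00 | 384480.00
Σ | 8500.00 |  |  | 335420.00 | 807500.00
x̄ = 335420.00 / 8500.00 = 39.46 mm
ȳ = 807500.00 / 8500.00 = 95.00 mm

x̄ = 39.46 mm, ȳ = 95.00 mm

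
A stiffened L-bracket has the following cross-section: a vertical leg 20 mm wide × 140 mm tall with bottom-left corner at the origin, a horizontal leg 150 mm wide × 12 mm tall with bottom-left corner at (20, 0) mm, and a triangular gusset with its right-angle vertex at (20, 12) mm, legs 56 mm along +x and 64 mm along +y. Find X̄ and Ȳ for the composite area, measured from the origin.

vertical leg: A = 20 × 140 = 2800.00, centroid at (10.00, 70.00).
horizontal leg: A = 150 × 12 = 1800.00, centroid at (95.00, 6.00).
gusset: A = ½·56·64 = 1792.00, centroid at (38.67, 33.33).
ΣA = 6392.00 mm²
ΣAX̄ = (2800.00)(10.00) + (1800.00)(95.00) + (1792.00)(38.67) = 268290.67 mm³
ΣAȲ = (2800.00)(70.00) + (1800.00)(6.00) + (1792.00)(33.33) = 266533.33 mm³
X̄ = 268290.67 / 6392.00 = 41.97 mm
Ȳ = 266533.33 / 6392.00 = 41.70 mm

X̄ = 41.97 mm, Ȳ = 41.70 mm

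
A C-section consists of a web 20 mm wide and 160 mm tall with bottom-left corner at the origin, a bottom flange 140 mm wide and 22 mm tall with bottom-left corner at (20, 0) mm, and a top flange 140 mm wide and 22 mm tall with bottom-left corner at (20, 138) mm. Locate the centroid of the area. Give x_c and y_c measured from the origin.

web: A = 20 × 160 = 3200.00, centroid at (10.00, 80.00).
bottom flange: A = 140 × 22 = 3080.00, centroid at (90.00, 11.00).
top flange: A = 140 × 22 = 3080.00, centroid at (90.00, 149.00).
ΣA = 9360.00 mm²
ΣAx_c = (3200.00)(10.00) + (3080.00)(90.00) + (3080.00)(90.00) = 586400.00 mm³
ΣAy_c = (3200.00)(80.00) + (3080.00)(11.00) + (3080.00)(149.00) = 748800.00 mm³
x_c = 586400.00 / 9360.00 = 62.65 mm
y_c = 748800.00 / 9360.00 = 80.00 mm

x_c = 62.65 mm, y_c = 80.00 mm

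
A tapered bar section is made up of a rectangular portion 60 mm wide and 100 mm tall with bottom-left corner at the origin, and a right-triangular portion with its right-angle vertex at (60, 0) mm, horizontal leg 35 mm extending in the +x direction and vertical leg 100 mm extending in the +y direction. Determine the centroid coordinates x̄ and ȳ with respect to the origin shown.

rectangular portion: A = 60 × 100 = 6000.00, centroid at (30.00, 50.00).
triangular portion: A = ½·35·100 = 1750.00, centroid at (71.67, 33.33).
ΣA = 7750.00 mm²
ΣAx̄ = (6000.00)(30.00) + (1750.00)(71.67) = 305416.67 mm³
ΣAȳ = (6000.00)(50.00) + (1750.00)(33.33) = 358333.33 mm³
x̄ = 305416.67 / 7750.00 = 39.41 mm
ȳ = 358333.33 / 7750.00 = 46.24 mm

x̄ = 39.41 mm, ȳ = 46.24 mm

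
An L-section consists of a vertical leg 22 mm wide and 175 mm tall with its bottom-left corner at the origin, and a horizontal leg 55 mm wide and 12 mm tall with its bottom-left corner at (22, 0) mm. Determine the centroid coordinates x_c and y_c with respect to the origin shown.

x_c = 16.63 mm, y_c = 75.57 mm

Part | A | x̄ᵢ | ȳᵢ | A·x̄ᵢ | A·ȳᵢ
vertical leg | 3850.00 | 11.00 | 87.50 | 42350.00 | 336875.00
horizontal leg | 660.00 | 49.50 | 6.00 | 32670.00 | 3960.00
Σ | 4510.00 |  |  | 75020.00 | 340835.00
x_c = 75020.00 / 4510.00 = 16.63 mm
y_c = 340835.00 / 4510.00 = 75.57 mm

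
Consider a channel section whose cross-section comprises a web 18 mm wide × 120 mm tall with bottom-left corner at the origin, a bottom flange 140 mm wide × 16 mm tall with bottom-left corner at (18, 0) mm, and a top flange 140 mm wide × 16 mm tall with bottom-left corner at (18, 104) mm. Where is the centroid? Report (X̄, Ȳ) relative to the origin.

Part | A | x̄ᵢ | ȳᵢ | A·x̄ᵢ | A·ȳᵢ
web | 2160.00 | 9.00 | 60.00 | 19440.00 | 129600.00
bottom flange | 2240.00 | 88.00 | 8.00 | 197120.00 | 17920.00
top flange | 2240.00 | 88.00 | 112.00 | 197120.00 | 250880.00
Σ | 6640.00 |  |  | 413680.00 | 398400.00
X̄ = 413680.00 / 6640.00 = 62.30 mm
Ȳ = 398400.00 / 6640.00 = 60.00 mm

X̄ = 62.30 mm, Ȳ = 60.00 mm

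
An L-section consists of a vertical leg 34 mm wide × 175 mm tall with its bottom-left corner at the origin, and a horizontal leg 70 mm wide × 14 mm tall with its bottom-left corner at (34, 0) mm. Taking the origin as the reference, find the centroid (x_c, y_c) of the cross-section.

x_c = 24.35 mm, y_c = 76.12 mm

vertical leg: A = 34 × 175 = 5950.00, centroid at (17.00, 87.50).
horizontal leg: A = 70 × 14 = 980.00, centroid at (69.00, 7.00).
ΣA = 6930.00 mm²
ΣAx_c = (5950.00)(17.00) + (980.00)(69.00) = 168770.00 mm³
ΣAy_c = (5950.00)(87.50) + (980.00)(7.00) = 527485.00 mm³
x_c = 168770.00 / 6930.00 = 24.35 mm
y_c = 527485.00 / 6930.00 = 76.12 mm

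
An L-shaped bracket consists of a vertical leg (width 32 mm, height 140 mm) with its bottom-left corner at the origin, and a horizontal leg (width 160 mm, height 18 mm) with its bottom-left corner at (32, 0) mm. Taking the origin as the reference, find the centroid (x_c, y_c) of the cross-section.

x_c = 53.57 mm, y_c = 46.13 mm

Part | A | x̄ᵢ | ȳᵢ | A·x̄ᵢ | A·ȳᵢ
vertical leg | 4480.00 | 16.00 | 70.00 | 71680.00 | 313600.00
horizontal leg | 2880.00 | 112.00 | 9.00 | 322560.00 | 25920.00
Σ | 7360.00 |  |  | 394240.00 | 339520.00
x_c = 394240.00 / 7360.00 = 53.57 mm
y_c = 339520.00 / 7360.00 = 46.13 mm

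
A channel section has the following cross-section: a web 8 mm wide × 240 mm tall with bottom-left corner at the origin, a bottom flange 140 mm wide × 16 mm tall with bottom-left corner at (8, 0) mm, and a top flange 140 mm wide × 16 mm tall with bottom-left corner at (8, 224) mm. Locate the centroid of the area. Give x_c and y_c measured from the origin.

web: A = 8 × 240 = 1920.00, centroid at (4.00, 120.00).
bottom flange: A = 140 × 16 = 2240.00, centroid at (78.00, 8.00).
top flange: A = 140 × 16 = 2240.00, centroid at (78.00, 232.00).
ΣA = 6400.00 mm²
ΣAx_c = (1920.00)(4.00) + (2240.00)(78.00) + (2240.00)(78.00) = 357120.00 mm³
ΣAy_c = (1920.00)(120.00) + (2240.00)(8.00) + (2240.00)(232.00) = 768000.00 mm³
x_c = 357120.00 / 6400.00 = 55.80 mm
y_c = 768000.00 / 6400.00 = 120.00 mm

x_c = 55.80 mm, y_c = 120.00 mm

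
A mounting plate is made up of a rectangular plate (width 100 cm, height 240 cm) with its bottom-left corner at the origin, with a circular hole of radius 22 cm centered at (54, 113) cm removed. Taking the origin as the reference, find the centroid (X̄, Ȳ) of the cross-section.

X̄ = 49.73 cm, Ȳ = 120.47 cm

plate: A = 100 × 240 = 24000.00, centroid at (50.00, 120.00).
hole: A = −π·22² = -1520.53, centroid at (54.00, 113.00).
ΣA = 22479.47 cm², ΣAX̄ = 1117891.33 cm³, ΣAȲ = 2708180.01 cm³.
X̄ = 1117891.33/22479.47 = 49.73 cm; Ȳ = 2708180.01/22479.47 = 120.47 cm.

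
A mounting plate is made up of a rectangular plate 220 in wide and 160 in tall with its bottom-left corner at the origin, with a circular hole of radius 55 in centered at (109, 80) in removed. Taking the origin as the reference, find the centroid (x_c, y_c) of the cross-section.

plate: A = 220 × 160 = 35200.00, centroid at (110.00, 80.00).
hole: A = −π·55² = -9503.32, centroid at (109.00, 80.00).
ΣA = 25696.68 in², ΣAx_c = 2836138.36 in³, ΣAy_c = 2055734.58 in³.
x_c = 2836138.36/25696.68 = 110.37 in; y_c = 2055734.58/25696.68 = 80.00 in.

x_c = 110.37 in, y_c = 80.00 in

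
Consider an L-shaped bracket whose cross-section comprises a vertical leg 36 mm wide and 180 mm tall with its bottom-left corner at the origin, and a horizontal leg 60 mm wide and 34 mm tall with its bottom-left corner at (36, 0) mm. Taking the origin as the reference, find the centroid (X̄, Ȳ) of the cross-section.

X̄ = 29.49 mm, Ȳ = 72.52 mm

Part | A | x̄ᵢ | ȳᵢ | A·x̄ᵢ | A·ȳᵢ
vertical leg | 6480.00 | 18.00 | 90.00 | 116640.00 | 583200.00
horizontal leg | 2040.00 | 66.00 | 17.00 | 134640.00 | 34680.00
Σ | 8520.00 |  |  | 251280.00 | 617880.00
X̄ = 251280.00 / 8520.00 = 29.49 mm
Ȳ = 617880.00 / 8520.00 = 72.52 mm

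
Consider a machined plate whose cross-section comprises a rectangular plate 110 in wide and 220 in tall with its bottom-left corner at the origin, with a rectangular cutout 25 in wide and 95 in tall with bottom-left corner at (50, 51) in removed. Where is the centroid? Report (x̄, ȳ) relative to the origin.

x̄ = 54.18 in, ȳ = 111.25 in

plate: A = 110 × 220 = 24200.00, centroid at (55.00, 110.00).
hole: A = −(25 × 95) = -2375.00, centroid at (62.50, 98.50).
ΣA = 21825.00 in², ΣAx̄ = 1182562.50 in³, ΣAȳ = 2428062.50 in³.
x̄ = 1182562.50/21825.00 = 54.18 in; ȳ = 2428062.50/21825.00 = 111.25 in.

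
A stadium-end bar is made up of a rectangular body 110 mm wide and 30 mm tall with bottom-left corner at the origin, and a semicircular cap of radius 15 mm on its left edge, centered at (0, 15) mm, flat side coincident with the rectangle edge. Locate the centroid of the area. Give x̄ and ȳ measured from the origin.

x̄ = 49.06 mm, ȳ = 15.00 mm

rectangular body: A = 110 × 30 = 3300.00, centroid at (55.00, 15.00).
semicircular end: A = ½π·15² = 353.43, centroid at (-6.37, 15.00).
ΣA = 3653.43 mm², ΣAx̄ = 179250.00 mm³, ΣAȳ = 54801.44 mm³.
x̄ = 179250.00/3653.43 = 49.06 mm; ȳ = 54801.44/3653.43 = 15.00 mm.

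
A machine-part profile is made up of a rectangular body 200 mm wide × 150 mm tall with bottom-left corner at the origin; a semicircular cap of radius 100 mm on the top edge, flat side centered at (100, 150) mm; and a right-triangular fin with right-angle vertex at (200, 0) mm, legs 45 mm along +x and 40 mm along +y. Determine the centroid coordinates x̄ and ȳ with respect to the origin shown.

x̄ = 102.22 mm, ȳ = 113.39 mm

rectangular body: A = 200 × 150 = 30000.00, centroid at (100.00, 75.00).
semicircular top: A = ½π·100² = 15707.96, centroid at (100.00, 192.44).
triangular fin: A = ½·45·40 = 900.00, centroid at (215.00, 13.33).
ΣA = 46607.96 mm²
ΣAx̄ = (30000.00)(100.00) + (15707.96)(100.00) + (900.00)(215.00) = 4764296.33 mm³
ΣAȳ = (30000.00)(75.00) + (15707.96)(192.44) + (900.00)(13.33) = 5284861.16 mm³
x̄ = 4764296.33 / 46607.96 = 102.22 mm
ȳ = 5284861.16 / 46607.96 = 113.39 mm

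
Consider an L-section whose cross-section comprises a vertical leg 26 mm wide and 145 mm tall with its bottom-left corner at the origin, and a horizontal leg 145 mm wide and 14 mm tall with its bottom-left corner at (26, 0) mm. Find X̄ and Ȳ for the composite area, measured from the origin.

vertical leg: A = 26 × 145 = 3770.00, centroid at (13.00, 72.50).
horizontal leg: A = 145 × 14 = 2030.00, centroid at (98.50, 7.00).
ΣA = 5800.00 mm², ΣAX̄ = 248965.00 mm³, ΣAȲ = 287535.00 mm³.
X̄ = 248965.00/5800.00 = 42.92 mm; Ȳ = 287535.00/5800.00 = 49.58 mm.

X̄ = 42.92 mm, Ȳ = 49.58 mm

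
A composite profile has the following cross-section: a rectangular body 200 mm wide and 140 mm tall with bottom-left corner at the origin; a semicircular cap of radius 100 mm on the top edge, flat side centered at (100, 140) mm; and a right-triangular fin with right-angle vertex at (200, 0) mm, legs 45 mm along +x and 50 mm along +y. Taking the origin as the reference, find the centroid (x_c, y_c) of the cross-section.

rectangular body: A = 200 × 140 = 28000.00, centroid at (100.00, 70.00).
semicircular top: A = ½π·100² = 15707.96, centroid at (100.00, 182.44).
triangular fin: A = ½·45·50 = 1125.00, centroid at (215.00, 16.67).
ΣA = 44832.96 mm², ΣAx_c = 4612671.33 mm³, ΣAy_c = 4844531.52 mm³.
x_c = 4612671.33/44832.96 = 102.89 mm; y_c = 4844531.52/44832.96 = 108.06 mm.

x_c = 102.89 mm, y_c = 108.06 mm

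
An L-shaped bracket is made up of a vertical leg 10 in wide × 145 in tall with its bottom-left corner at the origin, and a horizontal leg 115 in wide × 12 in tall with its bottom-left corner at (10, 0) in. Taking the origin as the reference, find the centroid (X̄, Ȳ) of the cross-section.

X̄ = 35.48 in, Ȳ = 40.07 in

Part | A | x̄ᵢ | ȳᵢ | A·x̄ᵢ | A·ȳᵢ
vertical leg | 1450.00 | 5.00 | 72.50 | 7250.00 | 105125.00
horizontal leg | 1380.00 | 67.50 | 6.00 | 93150.00 | 8280.00
Σ | 2830.00 |  |  | 100400.00 | 113405.00
X̄ = 100400.00 / 2830.00 = 35.48 in
Ȳ = 113405.00 / 2830.00 = 40.07 in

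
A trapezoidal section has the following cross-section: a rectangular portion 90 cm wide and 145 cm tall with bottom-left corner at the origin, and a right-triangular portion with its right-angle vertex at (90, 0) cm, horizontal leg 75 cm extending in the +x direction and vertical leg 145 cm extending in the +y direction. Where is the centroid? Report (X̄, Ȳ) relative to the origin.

X̄ = 65.59 cm, Ȳ = 65.39 cm

rectangular portion: A = 90 × 145 = 13050.00, centroid at (45.00, 72.50).
triangular portion: A = ½·75·145 = 5437.50, centroid at (115.00, 48.33).
ΣA = 18487.50 cm²
ΣAX̄ = (13050.00)(45.00) + (5437.50)(115.00) = 1212562.50 cm³
ΣAȲ = (13050.00)(72.50) + (5437.50)(48.33) = 1208937.50 cm³
X̄ = 1212562.50 / 18487.50 = 65.59 cm
Ȳ = 1208937.50 / 18487.50 = 65.39 cm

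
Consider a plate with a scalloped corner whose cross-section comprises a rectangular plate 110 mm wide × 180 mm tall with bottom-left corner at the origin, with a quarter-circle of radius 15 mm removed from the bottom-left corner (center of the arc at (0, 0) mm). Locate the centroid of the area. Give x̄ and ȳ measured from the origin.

x̄ = 55.44 mm, ȳ = 90.75 mm

plate: A = 110 × 180 = 19800.00, centroid at (55.00, 90.00).
removed quarter-circle: A = −¼π·15² = -176.71, centroid at (6.37, 6.37).
ΣA = 19623.29 mm², ΣAx̄ = 1087875.00 mm³, ΣAȳ = 1780875.00 mm³.
x̄ = 1087875.00/19623.29 = 55.44 mm; ȳ = 1780875.00/19623.29 = 90.75 mm.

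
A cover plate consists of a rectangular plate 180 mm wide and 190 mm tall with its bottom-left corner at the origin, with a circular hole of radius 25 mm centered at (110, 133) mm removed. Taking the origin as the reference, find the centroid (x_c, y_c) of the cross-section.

x_c = 88.78 mm, y_c = 92.69 mm

plate: A = 180 × 190 = 34200.00, centroid at (90.00, 95.00).
hole: A = −π·25² = -1963.50, centroid at (110.00, 133.00).
ΣA = 32236.50 mm², ΣAx_c = 2862015.51 mm³, ΣAy_c = 2987855.11 mm³.
x_c = 2862015.51/32236.50 = 88.78 mm; y_c = 2987855.11/32236.50 = 92.69 mm.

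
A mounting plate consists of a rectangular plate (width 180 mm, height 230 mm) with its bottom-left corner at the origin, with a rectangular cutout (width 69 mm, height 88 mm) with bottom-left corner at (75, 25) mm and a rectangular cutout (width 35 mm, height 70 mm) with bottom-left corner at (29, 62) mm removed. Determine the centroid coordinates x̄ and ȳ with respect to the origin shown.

x̄ = 89.64 mm, ȳ = 124.84 mm

Part | A | x̄ᵢ | ȳᵢ | A·x̄ᵢ | A·ȳᵢ
plate | 41400.00 | 90.00 | 115.00 | 3726000.00 | 4761000.00
hole 1 | -6072.00 | 109.50 | 69.00 | -664884.00 | -418968.00
hole 2 | -2450.00 | 46.50 | 97.00 | -113925.00 | -237650.00
Σ | 32878.00 |  |  | 2947191.00 | 4104382.00
x̄ = 2947191.00 / 32878.00 = 89.64 mm
ȳ = 4104382.00 / 32878.00 = 124.84 mm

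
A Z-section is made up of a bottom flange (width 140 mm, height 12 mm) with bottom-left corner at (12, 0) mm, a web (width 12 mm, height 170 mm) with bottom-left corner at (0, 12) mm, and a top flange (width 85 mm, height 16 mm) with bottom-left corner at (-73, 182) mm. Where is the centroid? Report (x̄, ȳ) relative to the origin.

bottom flange: A = 140 × 12 = 1680.00, centroid at (82.00, 6.00).
web: A = 12 × 170 = 2040.00, centroid at (6.00, 97.00).
top flange: A = 85 × 16 = 1360.00, centroid at (-30.50, 190.00).
ΣA = 5080.00 mm², ΣAx̄ = 108520.00 mm³, ΣAȳ = 466360.00 mm³.
x̄ = 108520.00/5080.00 = 21.36 mm; ȳ = 466360.00/5080.00 = 91.80 mm.

x̄ = 21.36 mm, ȳ = 91.80 mm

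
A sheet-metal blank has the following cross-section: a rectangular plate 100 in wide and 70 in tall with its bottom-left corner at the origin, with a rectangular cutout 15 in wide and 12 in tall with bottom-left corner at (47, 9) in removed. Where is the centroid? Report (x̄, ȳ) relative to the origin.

plate: A = 100 × 70 = 7000.00, centroid at (50.00, 35.00).
hole: A = −(15 × 12) = -180.00, centroid at (54.50, 15.00).
ΣA = 6820.00 in²
ΣAx̄ = (7000.00)(50.00) + (-180.00)(54.50) = 340190.00 in³
ΣAȳ = (7000.00)(35.00) + (-180.00)(15.00) = 242300.00 in³
x̄ = 340190.00 / 6820.00 = 49.88 in
ȳ = 242300.00 / 6820.00 = 35.53 in

x̄ = 49.88 in, ȳ = 35.53 in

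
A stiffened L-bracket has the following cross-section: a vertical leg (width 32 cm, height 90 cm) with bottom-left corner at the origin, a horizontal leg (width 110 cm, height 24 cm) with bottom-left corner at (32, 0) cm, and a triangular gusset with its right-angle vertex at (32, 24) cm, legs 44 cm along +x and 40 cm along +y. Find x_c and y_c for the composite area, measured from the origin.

vertical leg: A = 32 × 90 = 2880.00, centroid at (16.00, 45.00).
horizontal leg: A = 110 × 24 = 2640.00, centroid at (87.00, 12.00).
gusset: A = ½·44·40 = 880.00, centroid at (46.67, 37.33).
ΣA = 6400.00 cm², ΣAx_c = 316826.67 cm³, ΣAy_c = 194133.33 cm³.
x_c = 316826.67/6400.00 = 49.50 cm; y_c = 194133.33/6400.00 = 30.33 cm.

x_c = 49.50 cm, y_c = 30.33 cm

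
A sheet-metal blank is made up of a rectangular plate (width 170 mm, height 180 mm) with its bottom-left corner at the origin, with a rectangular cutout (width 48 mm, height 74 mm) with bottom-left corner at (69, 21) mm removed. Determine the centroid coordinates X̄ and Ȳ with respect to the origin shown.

plate: A = 170 × 180 = 30600.00, centroid at (85.00, 90.00).
hole: A = −(48 × 74) = -3552.00, centroid at (93.00, 58.00).
ΣA = 27048.00 mm², ΣAX̄ = 2270664.00 mm³, ΣAȲ = 2547984.00 mm³.
X̄ = 2270664.00/27048.00 = 83.95 mm; Ȳ = 2547984.00/27048.00 = 94.20 mm.

X̄ = 83.95 mm, Ȳ = 94.20 mm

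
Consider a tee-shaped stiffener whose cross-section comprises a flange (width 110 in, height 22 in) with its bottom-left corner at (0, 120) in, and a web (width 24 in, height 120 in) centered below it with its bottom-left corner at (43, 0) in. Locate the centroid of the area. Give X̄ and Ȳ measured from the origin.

web: A = 24 × 120 = 2880.00, centroid at (55.00, 60.00).
flange: A = 110 × 22 = 2420.00, centroid at (55.00, 131.00).
ΣA = 5300.00 in²
ΣAX̄ = (2880.00)(55.00) + (2420.00)(55.00) = 291500.00 in³
ΣAȲ = (2880.00)(60.00) + (2420.00)(131.00) = 489820.00 in³
X̄ = 291500.00 / 5300.00 = 55.00 in
Ȳ = 489820.00 / 5300.00 = 92.42 in

X̄ = 55.00 in, Ȳ = 92.42 in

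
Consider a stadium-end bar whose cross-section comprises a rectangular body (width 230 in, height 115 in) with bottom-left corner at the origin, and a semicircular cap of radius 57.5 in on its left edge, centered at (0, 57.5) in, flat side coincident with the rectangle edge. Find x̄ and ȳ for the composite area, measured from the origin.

rectangular body: A = 230 × 115 = 26450.00, centroid at (115.00, 57.50).
semicircular end: A = ½π·57.5² = 5193.45, centroid at (-24.40, 57.50).
ΣA = 31643.45 in²
ΣAx̄ = (26450.00)(115.00) + (5193.45)(-24.40) = 2915010.42 in³
ΣAȳ = (26450.00)(57.50) + (5193.45)(57.50) = 1819498.11 in³
x̄ = 2915010.42 / 31643.45 = 92.12 in
ȳ = 1819498.11 / 31643.45 = 57.50 in

x̄ = 92.12 in, ȳ = 57.50 in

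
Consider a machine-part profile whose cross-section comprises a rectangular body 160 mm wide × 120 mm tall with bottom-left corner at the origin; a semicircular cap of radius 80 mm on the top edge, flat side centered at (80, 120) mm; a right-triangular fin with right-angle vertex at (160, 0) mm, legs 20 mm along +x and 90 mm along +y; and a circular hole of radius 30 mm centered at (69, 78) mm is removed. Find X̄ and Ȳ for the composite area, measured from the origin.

rectangular body: A = 160 × 120 = 19200.00, centroid at (80.00, 60.00).
semicircular top: A = ½π·80² = 10053.10, centroid at (80.00, 153.95).
triangular fin: A = ½·20·90 = 900.00, centroid at (166.67, 30.00).
hole: A = −π·30² = -2827.43, centroid at (69.00, 78.00).
ΣA = 27325.66 mm²
ΣAX̄ = (19200.00)(80.00) + (10053.10)(80.00) + (900.00)(166.67) + (-2827.43)(69.00) = 2295154.82 mm³
ΣAȲ = (19200.00)(60.00) + (10053.10)(153.95) + (900.00)(30.00) + (-2827.43)(78.00) = 2506165.11 mm³
X̄ = 2295154.82 / 27325.66 = 83.99 mm
Ȳ = 2506165.11 / 27325.66 = 91.71 mm

X̄ = 83.99 mm, Ȳ = 91.71 mm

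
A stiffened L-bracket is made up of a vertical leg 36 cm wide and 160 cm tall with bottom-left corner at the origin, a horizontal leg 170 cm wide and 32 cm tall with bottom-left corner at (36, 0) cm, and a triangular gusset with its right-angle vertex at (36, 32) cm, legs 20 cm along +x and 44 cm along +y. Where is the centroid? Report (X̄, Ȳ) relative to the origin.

Part | A | x̄ᵢ | ȳᵢ | A·x̄ᵢ | A·ȳᵢ
vertical leg | 5760.00 | 18.00 | 80.00 | 103680.00 | 460800.00
horizontal leg | 5440.00 | 121.00 | 16.00 | 658240.00 | 87040.00
gusset | 440.00 | 42.67 | 46.67 | 18773.33 | 20533.33
Σ | 11640.00 |  |  | 780693.33 | 568373.33
X̄ = 780693.33 / 11640.00 = 67.07 cm
Ȳ = 568373.33 / 11640.00 = 48.83 cm

X̄ = 67.07 cm, Ȳ = 48.83 cm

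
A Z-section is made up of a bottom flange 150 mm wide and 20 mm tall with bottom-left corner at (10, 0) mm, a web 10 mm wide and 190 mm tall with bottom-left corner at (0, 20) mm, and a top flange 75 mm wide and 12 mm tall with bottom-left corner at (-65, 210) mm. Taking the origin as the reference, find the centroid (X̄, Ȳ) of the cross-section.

bottom flange: A = 150 × 20 = 3000.00, centroid at (85.00, 10.00).
web: A = 10 × 190 = 1900.00, centroid at (5.00, 115.00).
top flange: A = 75 × 12 = 900.00, centroid at (-27.50, 216.00).
ΣA = 5800.00 mm², ΣAX̄ = 239750.00 mm³, ΣAȲ = 442900.00 mm³.
X̄ = 239750.00/5800.00 = 41.34 mm; Ȳ = 442900.00/5800.00 = 76.36 mm.

X̄ = 41.34 mm, Ȳ = 76.36 mm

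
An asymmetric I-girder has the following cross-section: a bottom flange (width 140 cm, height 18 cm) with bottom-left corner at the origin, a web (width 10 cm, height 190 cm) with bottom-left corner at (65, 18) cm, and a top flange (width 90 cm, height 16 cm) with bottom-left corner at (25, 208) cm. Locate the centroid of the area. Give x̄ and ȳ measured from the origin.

x̄ = 70.00 cm, ȳ = 93.59 cm

Part | A | x̄ᵢ | ȳᵢ | A·x̄ᵢ | A·ȳᵢ
bottom flange | 2520.00 | 70.00 | 9.00 | 176400.00 | 22680.00
web | 1900.00 | 70.00 | 113.00 | 133000.00 | 214700.00
top flange | 1440.00 | 70.00 | 216.00 | 100800.00 | 311040.00
Σ | 5860.00 |  |  | 410200.00 | 548420.00
x̄ = 410200.00 / 5860.00 = 70.00 cm
ȳ = 548420.00 / 5860.00 = 93.59 cm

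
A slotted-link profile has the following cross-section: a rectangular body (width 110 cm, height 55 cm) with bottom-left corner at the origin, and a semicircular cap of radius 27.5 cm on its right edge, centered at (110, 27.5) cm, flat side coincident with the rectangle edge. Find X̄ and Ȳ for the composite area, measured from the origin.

rectangular body: A = 110 × 55 = 6050.00, centroid at (55.00, 27.50).
semicircular end: A = ½π·27.5² = 1187.91, centroid at (121.67, 27.50).
ΣA = 7237.91 cm², ΣAX̄ = 477285.20 cm³, ΣAȲ = 199042.65 cm³.
X̄ = 477285.20/7237.91 = 65.94 cm; Ȳ = 199042.65/7237.91 = 27.50 cm.

X̄ = 65.94 cm, Ȳ = 27.50 cm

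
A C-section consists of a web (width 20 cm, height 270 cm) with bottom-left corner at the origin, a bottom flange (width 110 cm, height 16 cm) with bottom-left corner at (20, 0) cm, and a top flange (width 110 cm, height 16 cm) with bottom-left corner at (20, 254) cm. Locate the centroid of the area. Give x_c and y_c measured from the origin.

x_c = 35.65 cm, y_c = 135.00 cm

Part | A | x̄ᵢ | ȳᵢ | A·x̄ᵢ | A·ȳᵢ
web | 5400.00 | 10.00 | 135.00 | 54000.00 | 729000.00
bottom flange | 1760.00 | 75.00 | 8.00 | 132000.00 | 14080.00
top flange | 1760.00 | 75.00 | 262.00 | 132000.00 | 461120.00
Σ | 8920.00 |  |  | 318000.00 | 1204200.00
x_c = 318000.00 / 8920.00 = 35.65 cm
y_c = 1204200.00 / 8920.00 = 135.00 cm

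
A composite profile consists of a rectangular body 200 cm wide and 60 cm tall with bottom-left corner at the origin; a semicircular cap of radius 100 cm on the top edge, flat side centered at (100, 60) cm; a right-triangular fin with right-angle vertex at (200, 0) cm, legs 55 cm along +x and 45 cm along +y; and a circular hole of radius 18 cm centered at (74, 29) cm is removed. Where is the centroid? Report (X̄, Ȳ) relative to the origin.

Part | A | x̄ᵢ | ȳᵢ | A·x̄ᵢ | A·ȳᵢ
rectangular body | 12000.00 | 100.00 | 30.00 | 1200000.00 | 360000.00
semicircular top | 15707.96 | 100.00 | 102.44 | 1570796.33 | 1609144.46
triangular fin | 1237.50 | 218.33 | 15.00 | 270187.50 | 18562.50
hole | -1017.88 | 74.00 | 29.00 | -75322.83 | -29518.40
Σ | 27927.59 |  |  | 2965661.00 | 1958188.56
X̄ = 2965661.00 / 27927.59 = 106.19 cm
Ȳ = 1958188.56 / 27927.59 = 70.12 cm

X̄ = 106.19 cm, Ȳ = 70.12 cm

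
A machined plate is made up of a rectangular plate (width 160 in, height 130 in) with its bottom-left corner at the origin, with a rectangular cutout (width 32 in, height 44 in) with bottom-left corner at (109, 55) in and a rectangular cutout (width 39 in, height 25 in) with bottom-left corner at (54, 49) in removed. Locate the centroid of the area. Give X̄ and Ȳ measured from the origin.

X̄ = 76.90 in, Ȳ = 64.27 in

plate: A = 160 × 130 = 20800.00, centroid at (80.00, 65.00).
hole 1: A = −(32 × 44) = -1408.00, centroid at (125.00, 77.00).
hole 2: A = −(39 × 25) = -975.00, centroid at (73.50, 61.50).
ΣA = 18417.00 in², ΣAX̄ = 1416337.50 in³, ΣAȲ = 1183621.50 in³.
X̄ = 1416337.50/18417.00 = 76.90 in; Ȳ = 1183621.50/18417.00 = 64.27 in.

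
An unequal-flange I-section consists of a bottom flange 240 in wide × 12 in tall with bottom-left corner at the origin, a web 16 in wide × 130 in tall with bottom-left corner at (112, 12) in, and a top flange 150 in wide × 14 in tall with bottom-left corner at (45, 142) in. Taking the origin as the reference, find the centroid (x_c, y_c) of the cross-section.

Part | A | x̄ᵢ | ȳᵢ | A·x̄ᵢ | A·ȳᵢ
bottom flange | 2880.00 | 120.00 | 6.00 | 345600.00 | 17280.00
web | 2080.00 | 120.00 | 77.00 | 249600.00 | 160160.00
top flange | 2100.00 | 120.00 | 149.00 | 252000.00 | 312900.00
Σ | 7060.00 |  |  | 847200.00 | 490340.00
x_c = 847200.00 / 7060.00 = 120.00 in
y_c = 490340.00 / 7060.00 = 69.45 in

x_c = 120.00 in, y_c = 69.45 in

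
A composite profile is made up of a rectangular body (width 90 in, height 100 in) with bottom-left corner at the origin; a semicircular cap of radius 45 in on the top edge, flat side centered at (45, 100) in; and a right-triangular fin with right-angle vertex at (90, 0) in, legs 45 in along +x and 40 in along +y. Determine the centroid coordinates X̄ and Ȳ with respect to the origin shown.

Part | A | x̄ᵢ | ȳᵢ | A·x̄ᵢ | A·ȳᵢ
rectangular body | 9000.00 | 45.00 | 50.00 | 405000.00 | 450000.00
semicircular top | 3180.86 | 45.00 | 119.10 | 143138.82 | 378836.26
triangular fin | 900.00 | 105.00 | 13.33 | 94500.00 | 12000.00
Σ | 13080.86 |  |  | 642638.82 | 840836.26
X̄ = 642638.82 / 13080.86 = 49.13 in
Ȳ = 840836.26 / 13080.86 = 64.28 in

X̄ = 49.13 in, Ȳ = 64.28 in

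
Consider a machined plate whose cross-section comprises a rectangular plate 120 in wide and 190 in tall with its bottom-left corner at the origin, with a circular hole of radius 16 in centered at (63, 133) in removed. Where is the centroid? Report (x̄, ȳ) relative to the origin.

x̄ = 59.89 in, ȳ = 93.61 in

plate: A = 120 × 190 = 22800.00, centroid at (60.00, 95.00).
hole: A = −π·16² = -804.25, centroid at (63.00, 133.00).
ΣA = 21995.75 in²
ΣAx̄ = (22800.00)(60.00) + (-804.25)(63.00) = 1317332.39 in³
ΣAȳ = (22800.00)(95.00) + (-804.25)(133.00) = 2059035.05 in³
x̄ = 1317332.39 / 21995.75 = 59.89 in
ȳ = 2059035.05 / 21995.75 = 93.61 in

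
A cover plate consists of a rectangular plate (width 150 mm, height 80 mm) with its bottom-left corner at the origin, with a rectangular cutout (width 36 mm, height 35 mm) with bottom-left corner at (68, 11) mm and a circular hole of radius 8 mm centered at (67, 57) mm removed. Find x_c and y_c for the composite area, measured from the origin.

plate: A = 150 × 80 = 12000.00, centroid at (75.00, 40.00).
hole 1: A = −(36 × 35) = -1260.00, centroid at (86.00, 28.50).
hole 2: A = −π·8² = -201.06, centroid at (67.00, 57.00).
ΣA = 10538.94 mm², ΣAx_c = 778168.85 mm³, ΣAy_c = 432629.47 mm³.
x_c = 778168.85/10538.94 = 73.84 mm; y_c = 432629.47/10538.94 = 41.05 mm.

x_c = 73.84 mm, y_c = 41.05 mm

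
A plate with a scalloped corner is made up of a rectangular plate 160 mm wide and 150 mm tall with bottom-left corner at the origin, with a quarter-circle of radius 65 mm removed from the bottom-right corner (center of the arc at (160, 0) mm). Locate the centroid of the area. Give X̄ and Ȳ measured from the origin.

X̄ = 71.59 mm, Ȳ = 82.61 mm

Part | A | x̄ᵢ | ȳᵢ | A·x̄ᵢ | A·ȳᵢ
plate | 24000.00 | 80.00 | 75.00 | 1920000.00 | 1800000.00
removed quarter-circle | -3318.31 | 132.41 | 27.59 | -439387.49 | -91541.67
Σ | 20681.69 |  |  | 1480612.51 | 1708458.33
X̄ = 1480612.51 / 20681.69 = 71.59 mm
Ȳ = 1708458.33 / 20681.69 = 82.61 mm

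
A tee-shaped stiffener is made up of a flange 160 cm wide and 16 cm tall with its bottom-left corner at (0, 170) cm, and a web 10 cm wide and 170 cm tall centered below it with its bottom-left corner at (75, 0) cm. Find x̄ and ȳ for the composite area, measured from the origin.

x̄ = 80.00 cm, ȳ = 140.89 cm

Part | A | x̄ᵢ | ȳᵢ | A·x̄ᵢ | A·ȳᵢ
web | 1700.00 | 80.00 | 85.00 | 136000.00 | 144500.00
flange | 2560.00 | 80.00 | 178.00 | 204800.00 | 455680.00
Σ | 4260.00 |  |  | 340800.00 | 600180.00
x̄ = 340800.00 / 4260.00 = 80.00 cm
ȳ = 600180.00 / 4260.00 = 140.89 cm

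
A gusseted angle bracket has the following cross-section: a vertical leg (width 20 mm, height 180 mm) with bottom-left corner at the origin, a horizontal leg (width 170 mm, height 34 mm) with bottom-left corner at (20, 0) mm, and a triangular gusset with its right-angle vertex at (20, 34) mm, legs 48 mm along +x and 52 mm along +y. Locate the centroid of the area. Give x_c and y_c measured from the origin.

x_c = 64.72 mm, y_c = 45.76 mm

Part | A | x̄ᵢ | ȳᵢ | A·x̄ᵢ | A·ȳᵢ
vertical leg | 3600.00 | 10.00 | 90.00 | 36000.00 | 324000.00
horizontal leg | 5780.00 | 105.00 | 17.00 | 606900.00 | 98260.00
gusset | 1248.00 | 36.00 | 51.33 | 44928.00 | 64064.00
Σ | 10628.00 |  |  | 687828.00 | 486324.00
x_c = 687828.00 / 10628.00 = 64.72 mm
y_c = 486324.00 / 10628.00 = 45.76 mm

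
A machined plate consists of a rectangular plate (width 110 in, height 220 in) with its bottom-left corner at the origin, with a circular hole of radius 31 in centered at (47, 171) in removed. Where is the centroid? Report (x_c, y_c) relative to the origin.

x_c = 56.14 in, y_c = 101.31 in

plate: A = 110 × 220 = 24200.00, centroid at (55.00, 110.00).
hole: A = −π·31² = -3019.07, centroid at (47.00, 171.00).
ΣA = 21180.93 in², ΣAx_c = 1189103.68 in³, ΣAy_c = 2145738.94 in³.
x_c = 1189103.68/21180.93 = 56.14 in; y_c = 2145738.94/21180.93 = 101.31 in.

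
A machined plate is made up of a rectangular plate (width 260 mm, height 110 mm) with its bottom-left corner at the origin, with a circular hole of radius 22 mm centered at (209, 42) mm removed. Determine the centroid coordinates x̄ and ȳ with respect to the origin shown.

plate: A = 260 × 110 = 28600.00, centroid at (130.00, 55.00).
hole: A = −π·22² = -1520.53, centroid at (209.00, 42.00).
ΣA = 27079.47 mm², ΣAx̄ = 3400209.05 mm³, ΣAȳ = 1509137.70 mm³.
x̄ = 3400209.05/27079.47 = 125.56 mm; ȳ = 1509137.70/27079.47 = 55.73 mm.

x̄ = 125.56 mm, ȳ = 55.73 mm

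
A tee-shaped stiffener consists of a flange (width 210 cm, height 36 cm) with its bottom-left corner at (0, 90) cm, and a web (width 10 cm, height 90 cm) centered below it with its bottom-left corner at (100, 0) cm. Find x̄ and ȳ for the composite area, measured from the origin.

web: A = 10 × 90 = 900.00, centroid at (105.00, 45.00).
flange: A = 210 × 36 = 7560.00, centroid at (105.00, 108.00).
ΣA = 8460.00 cm²
ΣAx̄ = (900.00)(105.00) + (7560.00)(105.00) = 888300.00 cm³
ΣAȳ = (900.00)(45.00) + (7560.00)(108.00) = 856980.00 cm³
x̄ = 888300.00 / 8460.00 = 105.00 cm
ȳ = 856980.00 / 8460.00 = 101.30 cm

x̄ = 105.00 cm, ȳ = 101.30 cm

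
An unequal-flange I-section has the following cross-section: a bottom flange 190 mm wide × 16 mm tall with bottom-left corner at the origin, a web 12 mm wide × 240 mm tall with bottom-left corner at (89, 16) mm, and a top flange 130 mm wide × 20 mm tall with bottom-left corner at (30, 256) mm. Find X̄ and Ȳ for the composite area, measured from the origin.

X̄ = 95.00 mm, Ȳ = 130.00 mm

bottom flange: A = 190 × 16 = 3040.00, centroid at (95.00, 8.00).
web: A = 12 × 240 = 2880.00, centroid at (95.00, 136.00).
top flange: A = 130 × 20 = 2600.00, centroid at (95.00, 266.00).
ΣA = 8520.00 mm²
ΣAX̄ = (3040.00)(95.00) + (2880.00)(95.00) + (2600.00)(95.00) = 809400.00 mm³
ΣAȲ = (3040.00)(8.00) + (2880.00)(136.00) + (2600.00)(266.00) = 1107600.00 mm³
X̄ = 809400.00 / 8520.00 = 95.00 mm
Ȳ = 1107600.00 / 8520.00 = 130.00 mm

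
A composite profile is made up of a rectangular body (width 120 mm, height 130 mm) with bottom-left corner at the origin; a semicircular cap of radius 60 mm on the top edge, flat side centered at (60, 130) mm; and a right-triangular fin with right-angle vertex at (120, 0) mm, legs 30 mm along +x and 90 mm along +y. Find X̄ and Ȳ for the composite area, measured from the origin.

rectangular body: A = 120 × 130 = 15600.00, centroid at (60.00, 65.00).
semicircular top: A = ½π·60² = 5654.87, centroid at (60.00, 155.46).
triangular fin: A = ½·30·90 = 1350.00, centroid at (130.00, 30.00).
ΣA = 22604.87 mm², ΣAX̄ = 1450792.01 mm³, ΣAȲ = 1933632.68 mm³.
X̄ = 1450792.01/22604.87 = 64.18 mm; Ȳ = 1933632.68/22604.87 = 85.54 mm.

X̄ = 64.18 mm, Ȳ = 85.54 mm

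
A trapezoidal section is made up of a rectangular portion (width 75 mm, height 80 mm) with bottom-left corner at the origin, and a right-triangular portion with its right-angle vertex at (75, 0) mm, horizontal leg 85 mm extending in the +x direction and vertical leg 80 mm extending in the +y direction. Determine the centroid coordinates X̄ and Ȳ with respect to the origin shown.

Part | A | x̄ᵢ | ȳᵢ | A·x̄ᵢ | A·ȳᵢ
rectangular portion | 6000.00 | 37.50 | 40.00 | 225000.00 | 240000.00
triangular portion | 3400.00 | 103.33 | 26.67 | 351333.33 | 90666.67
Σ | 9400.00 |  |  | 576333.33 | 330666.67
X̄ = 576333.33 / 9400.00 = 61.31 mm
Ȳ = 330666.67 / 9400.00 = 35.18 mm

X̄ = 61.31 mm, Ȳ = 35.18 mm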